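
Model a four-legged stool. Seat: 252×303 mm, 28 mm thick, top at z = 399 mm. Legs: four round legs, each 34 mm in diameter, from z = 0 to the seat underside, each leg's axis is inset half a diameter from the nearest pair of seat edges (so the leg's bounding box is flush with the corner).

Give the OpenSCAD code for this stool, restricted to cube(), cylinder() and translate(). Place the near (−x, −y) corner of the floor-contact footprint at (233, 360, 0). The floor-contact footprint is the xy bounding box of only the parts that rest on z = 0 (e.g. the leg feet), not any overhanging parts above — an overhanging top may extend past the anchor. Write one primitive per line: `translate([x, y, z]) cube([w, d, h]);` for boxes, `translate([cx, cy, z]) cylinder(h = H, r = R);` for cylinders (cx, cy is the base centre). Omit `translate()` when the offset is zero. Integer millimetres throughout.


translate([233, 360, 371]) cube([252, 303, 28]);
translate([250, 377, 0]) cylinder(h = 371, r = 17);
translate([468, 377, 0]) cylinder(h = 371, r = 17);
translate([250, 646, 0]) cylinder(h = 371, r = 17);
translate([468, 646, 0]) cylinder(h = 371, r = 17);


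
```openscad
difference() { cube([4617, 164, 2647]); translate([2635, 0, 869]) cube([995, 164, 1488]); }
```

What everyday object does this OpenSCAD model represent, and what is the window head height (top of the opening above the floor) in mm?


A wall with a window opening. The window head height is 2357 mm.

A wall with a rectangular opening subtracted — a window. Sill at z = 869, opening 1488 mm tall, so the head is at 869 + 1488 = 2357 mm.


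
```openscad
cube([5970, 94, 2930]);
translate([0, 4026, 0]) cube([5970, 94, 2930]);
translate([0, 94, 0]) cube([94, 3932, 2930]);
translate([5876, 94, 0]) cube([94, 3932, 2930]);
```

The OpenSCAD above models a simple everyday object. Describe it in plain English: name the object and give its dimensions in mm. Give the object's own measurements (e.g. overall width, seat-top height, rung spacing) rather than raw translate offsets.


The wall frame of a small rectangular building: four walls, each 2930 mm tall and 94 mm thick, enclosing a footprint 5970 mm (x) by 4120 mm (y) outside-to-outside, with no floor or roof. The front and back walls (the −y and +y sides) span the full width; the two side walls fit between them.


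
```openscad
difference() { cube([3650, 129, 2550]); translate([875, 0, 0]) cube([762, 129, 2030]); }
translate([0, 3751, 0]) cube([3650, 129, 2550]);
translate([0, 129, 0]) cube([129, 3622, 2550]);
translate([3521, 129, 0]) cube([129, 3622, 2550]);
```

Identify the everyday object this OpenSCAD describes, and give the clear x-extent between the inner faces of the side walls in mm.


A single room. The interior width is 3392 mm.

Four walls enclosing a rectangle with a door in the front wall — a room. Outside width 3650 minus two 129 mm walls gives 3392 mm.


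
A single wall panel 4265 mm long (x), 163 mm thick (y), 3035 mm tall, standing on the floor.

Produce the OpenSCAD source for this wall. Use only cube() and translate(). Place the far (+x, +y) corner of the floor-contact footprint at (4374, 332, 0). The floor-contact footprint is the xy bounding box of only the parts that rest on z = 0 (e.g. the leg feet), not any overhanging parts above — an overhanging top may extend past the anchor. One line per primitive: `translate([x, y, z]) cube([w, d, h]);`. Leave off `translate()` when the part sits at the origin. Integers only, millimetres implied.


translate([109, 169, 0]) cube([4265, 163, 3035]);


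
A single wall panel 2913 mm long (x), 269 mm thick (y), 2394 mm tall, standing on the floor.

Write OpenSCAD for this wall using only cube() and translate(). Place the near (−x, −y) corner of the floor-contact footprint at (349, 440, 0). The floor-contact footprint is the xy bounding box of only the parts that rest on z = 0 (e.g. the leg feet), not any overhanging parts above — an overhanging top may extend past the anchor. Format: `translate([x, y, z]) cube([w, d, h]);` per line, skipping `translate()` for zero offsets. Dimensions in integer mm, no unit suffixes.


translate([349, 440, 0]) cube([2913, 269, 2394]);


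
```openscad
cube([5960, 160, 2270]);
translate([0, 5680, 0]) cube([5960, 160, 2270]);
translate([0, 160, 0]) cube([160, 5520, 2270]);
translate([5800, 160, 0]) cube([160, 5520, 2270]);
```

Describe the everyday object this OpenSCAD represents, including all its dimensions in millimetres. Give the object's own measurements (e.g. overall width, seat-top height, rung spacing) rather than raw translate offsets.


The wall frame of a small rectangular building: four walls, each 2270 mm tall and 160 mm thick, enclosing a footprint 5960 mm (x) by 5840 mm (y) outside-to-outside, with no floor or roof. The front and back walls (the −y and +y sides) span the full width; the two side walls fit between them.


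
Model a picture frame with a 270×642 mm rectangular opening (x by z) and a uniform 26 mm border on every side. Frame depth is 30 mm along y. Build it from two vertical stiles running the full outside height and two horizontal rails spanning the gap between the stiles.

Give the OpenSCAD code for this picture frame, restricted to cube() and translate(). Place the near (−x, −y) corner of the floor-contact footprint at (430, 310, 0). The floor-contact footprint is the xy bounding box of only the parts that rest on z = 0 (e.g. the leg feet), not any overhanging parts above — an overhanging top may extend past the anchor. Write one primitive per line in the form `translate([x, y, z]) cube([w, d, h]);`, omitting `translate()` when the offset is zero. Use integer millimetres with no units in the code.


translate([430, 310, 0]) cube([26, 30, 694]);
translate([726, 310, 0]) cube([26, 30, 694]);
translate([456, 310, 0]) cube([270, 30, 26]);
translate([456, 310, 668]) cube([270, 30, 26]);


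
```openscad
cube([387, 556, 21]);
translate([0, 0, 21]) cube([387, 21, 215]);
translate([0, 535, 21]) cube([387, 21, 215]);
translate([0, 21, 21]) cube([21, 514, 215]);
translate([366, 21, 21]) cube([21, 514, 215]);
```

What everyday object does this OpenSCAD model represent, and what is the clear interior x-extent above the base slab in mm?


An open box. The internal width is 345 mm.

A 387×556 base slab with four walls standing on it — an open box. The base is 387 mm wide and the walls are 21 mm thick, so the internal width is 387 − 2 × 21 = 345 mm.


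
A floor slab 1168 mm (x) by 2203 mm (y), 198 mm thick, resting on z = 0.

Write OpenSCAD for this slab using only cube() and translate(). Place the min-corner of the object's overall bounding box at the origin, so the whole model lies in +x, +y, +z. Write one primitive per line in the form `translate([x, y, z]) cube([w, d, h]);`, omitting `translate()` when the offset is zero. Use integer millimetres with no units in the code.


cube([1168, 2203, 198]);


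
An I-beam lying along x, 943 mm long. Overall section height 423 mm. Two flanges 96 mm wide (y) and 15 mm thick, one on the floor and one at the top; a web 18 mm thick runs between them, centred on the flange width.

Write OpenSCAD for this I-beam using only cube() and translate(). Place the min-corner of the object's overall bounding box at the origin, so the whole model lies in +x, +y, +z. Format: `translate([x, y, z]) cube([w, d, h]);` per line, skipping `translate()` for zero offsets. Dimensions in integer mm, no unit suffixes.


cube([943, 96, 15]);
translate([0, 39, 15]) cube([943, 18, 393]);
translate([0, 0, 408]) cube([943, 96, 15]);


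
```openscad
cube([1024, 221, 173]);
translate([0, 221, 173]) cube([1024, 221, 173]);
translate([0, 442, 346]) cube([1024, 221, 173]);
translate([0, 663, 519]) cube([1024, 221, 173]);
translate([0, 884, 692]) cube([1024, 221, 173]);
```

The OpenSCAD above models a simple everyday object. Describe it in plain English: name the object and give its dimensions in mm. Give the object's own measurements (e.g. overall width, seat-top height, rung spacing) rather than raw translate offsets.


A straight staircase of 5 solid steps. Each step is 1024 mm wide (x), 221 mm deep (y, the going) and 173 mm tall (the rise). The first step rests on the floor; each subsequent step sits one going further in +y and one rise higher in +z, directly behind and above the previous step with no overlap.


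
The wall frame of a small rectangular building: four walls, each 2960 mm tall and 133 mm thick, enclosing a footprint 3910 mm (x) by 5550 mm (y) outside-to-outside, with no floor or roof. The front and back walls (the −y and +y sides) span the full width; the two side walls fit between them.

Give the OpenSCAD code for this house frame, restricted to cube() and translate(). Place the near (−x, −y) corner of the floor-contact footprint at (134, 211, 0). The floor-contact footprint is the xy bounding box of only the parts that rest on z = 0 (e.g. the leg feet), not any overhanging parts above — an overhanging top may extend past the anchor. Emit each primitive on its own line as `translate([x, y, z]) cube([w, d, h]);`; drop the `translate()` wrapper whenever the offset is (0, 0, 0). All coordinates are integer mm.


translate([134, 211, 0]) cube([3910, 133, 2960]);
translate([134, 5628, 0]) cube([3910, 133, 2960]);
translate([134, 344, 0]) cube([133, 5284, 2960]);
translate([3911, 344, 0]) cube([133, 5284, 2960]);


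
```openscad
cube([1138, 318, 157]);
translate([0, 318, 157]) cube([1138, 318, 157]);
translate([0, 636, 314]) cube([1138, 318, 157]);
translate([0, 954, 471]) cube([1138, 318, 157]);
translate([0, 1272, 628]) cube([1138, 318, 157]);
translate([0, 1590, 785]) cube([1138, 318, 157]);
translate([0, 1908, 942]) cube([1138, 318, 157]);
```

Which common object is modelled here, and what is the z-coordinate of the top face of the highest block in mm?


A staircase. The total rise is 1099 mm.

7 identical blocks, each offset up and back from the previous — a staircase. Each step is 157 mm tall and there are 7 of them, so the total rise is 7 × 157 = 1099 mm.


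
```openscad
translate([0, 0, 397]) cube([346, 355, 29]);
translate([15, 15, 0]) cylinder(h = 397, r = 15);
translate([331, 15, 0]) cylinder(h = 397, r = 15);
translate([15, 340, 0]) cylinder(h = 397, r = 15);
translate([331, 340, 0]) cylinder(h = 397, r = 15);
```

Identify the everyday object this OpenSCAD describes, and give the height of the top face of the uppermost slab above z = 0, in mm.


A stool. The seat height is 426 mm.

A 346×355×29 slab at z = 397 on four corner cylinders — a stool. The seat top is 397 + 29 = 426 mm.


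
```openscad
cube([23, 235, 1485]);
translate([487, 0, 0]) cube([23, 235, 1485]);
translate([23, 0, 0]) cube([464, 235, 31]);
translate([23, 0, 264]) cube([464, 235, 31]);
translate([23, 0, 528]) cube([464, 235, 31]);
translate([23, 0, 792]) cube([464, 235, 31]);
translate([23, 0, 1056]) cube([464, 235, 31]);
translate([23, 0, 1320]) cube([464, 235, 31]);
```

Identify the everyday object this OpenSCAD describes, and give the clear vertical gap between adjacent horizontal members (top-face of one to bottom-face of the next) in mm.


A bookshelf. The clear shelf gap is 233 mm.

Two tall side panels with 6 horizontal boards between them — a bookshelf. The first two shelf undersides are at z = 0 and z = 264; with shelf thickness 31, the clear gap is 264 − 0 − 31 = 233 mm.


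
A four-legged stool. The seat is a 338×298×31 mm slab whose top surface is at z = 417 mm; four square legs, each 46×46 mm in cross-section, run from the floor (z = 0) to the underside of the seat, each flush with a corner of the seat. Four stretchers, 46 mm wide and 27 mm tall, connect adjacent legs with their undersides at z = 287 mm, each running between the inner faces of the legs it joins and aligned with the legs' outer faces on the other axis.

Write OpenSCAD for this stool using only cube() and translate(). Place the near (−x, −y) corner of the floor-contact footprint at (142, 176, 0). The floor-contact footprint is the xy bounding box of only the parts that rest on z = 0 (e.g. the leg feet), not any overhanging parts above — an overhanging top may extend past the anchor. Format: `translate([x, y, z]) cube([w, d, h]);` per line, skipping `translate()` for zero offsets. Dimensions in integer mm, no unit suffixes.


translate([142, 176, 386]) cube([338, 298, 31]);
translate([142, 176, 0]) cube([46, 46, 386]);
translate([434, 176, 0]) cube([46, 46, 386]);
translate([142, 428, 0]) cube([46, 46, 386]);
translate([434, 428, 0]) cube([46, 46, 386]);
translate([188, 176, 287]) cube([246, 46, 27]);
translate([188, 428, 287]) cube([246, 46, 27]);
translate([142, 222, 287]) cube([46, 206, 27]);
translate([434, 222, 287]) cube([46, 206, 27]);


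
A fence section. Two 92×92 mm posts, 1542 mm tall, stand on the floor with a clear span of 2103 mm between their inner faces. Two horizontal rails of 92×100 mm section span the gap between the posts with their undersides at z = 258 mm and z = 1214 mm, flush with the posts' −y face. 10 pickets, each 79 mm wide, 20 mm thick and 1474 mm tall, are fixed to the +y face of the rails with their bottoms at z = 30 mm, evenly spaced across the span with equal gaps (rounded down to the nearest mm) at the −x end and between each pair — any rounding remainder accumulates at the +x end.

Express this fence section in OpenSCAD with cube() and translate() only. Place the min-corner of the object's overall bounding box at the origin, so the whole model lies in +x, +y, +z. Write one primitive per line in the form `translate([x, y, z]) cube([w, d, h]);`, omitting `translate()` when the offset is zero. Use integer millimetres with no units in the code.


cube([92, 92, 1542]);
translate([2195, 0, 0]) cube([92, 92, 1542]);
translate([92, 0, 258]) cube([2103, 92, 100]);
translate([92, 0, 1214]) cube([2103, 92, 100]);
translate([211, 92, 30]) cube([79, 20, 1474]);
translate([409, 92, 30]) cube([79, 20, 1474]);
translate([607, 92, 30]) cube([79, 20, 1474]);
translate([805, 92, 30]) cube([79, 20, 1474]);
translate([1003, 92, 30]) cube([79, 20, 1474]);
translate([1201, 92, 30]) cube([79, 20, 1474]);
translate([1399, 92, 30]) cube([79, 20, 1474]);
translate([1597, 92, 30]) cube([79, 20, 1474]);
translate([1795, 92, 30]) cube([79, 20, 1474]);
translate([1993, 92, 30]) cube([79, 20, 1474]);


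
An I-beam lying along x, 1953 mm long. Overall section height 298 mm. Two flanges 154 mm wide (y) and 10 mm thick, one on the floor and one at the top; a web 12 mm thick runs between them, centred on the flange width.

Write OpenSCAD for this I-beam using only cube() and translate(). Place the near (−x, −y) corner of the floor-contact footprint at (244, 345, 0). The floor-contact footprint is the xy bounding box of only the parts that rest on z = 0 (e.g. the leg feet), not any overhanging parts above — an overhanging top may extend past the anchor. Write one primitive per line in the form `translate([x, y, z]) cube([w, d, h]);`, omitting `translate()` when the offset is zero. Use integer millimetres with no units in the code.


translate([244, 345, 0]) cube([1953, 154, 10]);
translate([244, 416, 10]) cube([1953, 12, 278]);
translate([244, 345, 288]) cube([1953, 154, 10]);


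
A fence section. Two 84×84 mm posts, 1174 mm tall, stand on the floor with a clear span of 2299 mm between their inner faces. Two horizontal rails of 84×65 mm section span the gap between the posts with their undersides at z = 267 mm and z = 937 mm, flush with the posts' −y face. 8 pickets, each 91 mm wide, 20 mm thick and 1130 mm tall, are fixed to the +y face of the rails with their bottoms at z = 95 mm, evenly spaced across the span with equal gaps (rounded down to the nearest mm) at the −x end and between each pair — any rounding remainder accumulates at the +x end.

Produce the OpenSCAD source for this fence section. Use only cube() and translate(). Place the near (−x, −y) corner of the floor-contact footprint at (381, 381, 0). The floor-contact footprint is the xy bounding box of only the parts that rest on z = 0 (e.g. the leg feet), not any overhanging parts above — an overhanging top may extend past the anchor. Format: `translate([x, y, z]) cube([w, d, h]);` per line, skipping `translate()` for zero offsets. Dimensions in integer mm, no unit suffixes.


translate([381, 381, 0]) cube([84, 84, 1174]);
translate([2764, 381, 0]) cube([84, 84, 1174]);
translate([465, 381, 267]) cube([2299, 84, 65]);
translate([465, 381, 937]) cube([2299, 84, 65]);
translate([639, 465, 95]) cube([91, 20, 1130]);
translate([904, 465, 95]) cube([91, 20, 1130]);
translate([1169, 465, 95]) cube([91, 20, 1130]);
translate([1434, 465, 95]) cube([91, 20, 1130]);
translate([1699, 465, 95]) cube([91, 20, 1130]);
translate([1964, 465, 95]) cube([91, 20, 1130]);
translate([2229, 465, 95]) cube([91, 20, 1130]);
translate([2494, 465, 95]) cube([91, 20, 1130]);


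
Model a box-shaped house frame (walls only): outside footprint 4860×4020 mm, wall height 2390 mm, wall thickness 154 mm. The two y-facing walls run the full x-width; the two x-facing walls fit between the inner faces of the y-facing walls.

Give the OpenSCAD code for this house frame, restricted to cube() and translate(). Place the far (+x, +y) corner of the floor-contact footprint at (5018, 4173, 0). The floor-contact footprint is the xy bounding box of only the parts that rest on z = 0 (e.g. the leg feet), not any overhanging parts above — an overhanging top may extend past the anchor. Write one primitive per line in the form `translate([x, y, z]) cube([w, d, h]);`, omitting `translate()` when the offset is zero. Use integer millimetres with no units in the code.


translate([158, 153, 0]) cube([4860, 154, 2390]);
translate([158, 4019, 0]) cube([4860, 154, 2390]);
translate([158, 307, 0]) cube([154, 3712, 2390]);
translate([4864, 307, 0]) cube([154, 3712, 2390]);


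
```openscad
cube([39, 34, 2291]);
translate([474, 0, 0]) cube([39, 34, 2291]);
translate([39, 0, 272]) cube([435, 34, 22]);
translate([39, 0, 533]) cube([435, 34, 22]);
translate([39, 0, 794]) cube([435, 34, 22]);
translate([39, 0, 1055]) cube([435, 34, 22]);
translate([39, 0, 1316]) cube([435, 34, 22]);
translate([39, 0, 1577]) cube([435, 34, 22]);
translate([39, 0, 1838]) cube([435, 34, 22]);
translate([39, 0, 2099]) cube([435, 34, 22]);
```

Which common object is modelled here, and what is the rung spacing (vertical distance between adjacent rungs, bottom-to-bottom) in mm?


A ladder. The rung spacing is 261 mm.

Two tall 39×34 posts with 8 short bars between them — a ladder. Adjacent rungs sit at z = 272 and z = 533, so the spacing is 533 − 272 = 261 mm.


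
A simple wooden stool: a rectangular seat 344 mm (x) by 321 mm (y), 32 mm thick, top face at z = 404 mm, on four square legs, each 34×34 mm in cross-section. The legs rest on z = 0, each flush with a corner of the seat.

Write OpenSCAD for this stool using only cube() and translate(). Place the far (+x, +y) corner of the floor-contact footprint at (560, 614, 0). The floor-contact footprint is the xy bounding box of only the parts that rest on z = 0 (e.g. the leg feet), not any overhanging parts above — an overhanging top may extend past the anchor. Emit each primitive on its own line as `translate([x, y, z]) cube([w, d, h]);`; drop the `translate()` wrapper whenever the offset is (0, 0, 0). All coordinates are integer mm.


translate([216, 293, 372]) cube([344, 321, 32]);
translate([216, 293, 0]) cube([34, 34, 372]);
translate([526, 293, 0]) cube([34, 34, 372]);
translate([216, 580, 0]) cube([34, 34, 372]);
translate([526, 580, 0]) cube([34, 34, 372]);


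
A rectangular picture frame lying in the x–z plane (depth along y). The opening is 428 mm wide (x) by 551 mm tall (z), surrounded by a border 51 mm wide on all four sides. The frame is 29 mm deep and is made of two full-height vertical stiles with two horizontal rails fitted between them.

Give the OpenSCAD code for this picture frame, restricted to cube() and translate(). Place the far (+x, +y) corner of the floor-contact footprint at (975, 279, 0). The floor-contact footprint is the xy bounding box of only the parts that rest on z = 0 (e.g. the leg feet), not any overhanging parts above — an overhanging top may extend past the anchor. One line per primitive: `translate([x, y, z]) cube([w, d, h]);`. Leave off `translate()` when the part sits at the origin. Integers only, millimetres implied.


translate([445, 250, 0]) cube([51, 29, 653]);
translate([924, 250, 0]) cube([51, 29, 653]);
translate([496, 250, 0]) cube([428, 29, 51]);
translate([496, 250, 602]) cube([428, 29, 51]);


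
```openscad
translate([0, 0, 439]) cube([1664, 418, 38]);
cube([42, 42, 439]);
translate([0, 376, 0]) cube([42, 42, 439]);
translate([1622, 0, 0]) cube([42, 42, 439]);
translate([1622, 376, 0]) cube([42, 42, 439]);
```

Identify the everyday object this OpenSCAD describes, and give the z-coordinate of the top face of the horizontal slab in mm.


A bench. The seat-top height is 477 mm.

A long slab on four corner posts — a bench. The slab sits at z = 439 with thickness 38, so the top is 439 + 38 = 477 mm.


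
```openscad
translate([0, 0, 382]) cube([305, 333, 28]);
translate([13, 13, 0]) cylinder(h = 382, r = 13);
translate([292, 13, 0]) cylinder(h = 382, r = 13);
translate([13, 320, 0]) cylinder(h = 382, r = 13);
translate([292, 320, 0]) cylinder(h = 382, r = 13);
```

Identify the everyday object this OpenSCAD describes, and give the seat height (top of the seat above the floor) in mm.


A stool. The seat height is 410 mm.

A 305×333×28 slab at z = 382 on four corner cylinders — a stool. The seat top is 382 + 28 = 410 mm.


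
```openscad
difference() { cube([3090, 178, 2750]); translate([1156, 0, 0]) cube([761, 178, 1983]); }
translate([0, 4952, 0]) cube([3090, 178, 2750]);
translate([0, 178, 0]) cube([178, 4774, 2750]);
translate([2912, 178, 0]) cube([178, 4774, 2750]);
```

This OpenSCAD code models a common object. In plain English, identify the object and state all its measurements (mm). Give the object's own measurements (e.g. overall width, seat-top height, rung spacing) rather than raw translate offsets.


A single room: four walls, each 2750 mm tall and 178 mm thick, enclosing an outside footprint 3090×5130 mm (x × y), no floor or roof. The front and back walls (−y and +y sides) run the full x-width; the side walls fit between their inner faces. A door opening 761 mm wide and 1983 mm tall is cut through the front wall from the floor up, its −x edge 1156 mm from the wall's −x end.


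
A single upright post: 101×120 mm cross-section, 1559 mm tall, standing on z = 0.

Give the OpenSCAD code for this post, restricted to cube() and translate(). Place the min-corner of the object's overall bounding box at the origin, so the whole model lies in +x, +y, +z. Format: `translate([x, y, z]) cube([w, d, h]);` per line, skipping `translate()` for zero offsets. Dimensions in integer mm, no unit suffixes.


cube([101, 120, 1559]);


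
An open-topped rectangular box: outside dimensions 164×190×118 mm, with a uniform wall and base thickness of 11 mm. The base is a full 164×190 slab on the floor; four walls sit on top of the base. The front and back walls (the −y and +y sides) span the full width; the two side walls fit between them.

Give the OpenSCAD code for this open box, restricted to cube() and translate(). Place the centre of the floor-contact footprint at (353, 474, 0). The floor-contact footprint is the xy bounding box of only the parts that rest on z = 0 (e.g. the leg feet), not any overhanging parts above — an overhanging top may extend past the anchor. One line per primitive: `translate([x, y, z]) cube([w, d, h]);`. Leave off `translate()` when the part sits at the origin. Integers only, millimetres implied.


translate([271, 379, 0]) cube([164, 190, 11]);
translate([271, 379, 11]) cube([164, 11, 107]);
translate([271, 558, 11]) cube([164, 11, 107]);
translate([271, 390, 11]) cube([11, 168, 107]);
translate([424, 390, 11]) cube([11, 168, 107]);


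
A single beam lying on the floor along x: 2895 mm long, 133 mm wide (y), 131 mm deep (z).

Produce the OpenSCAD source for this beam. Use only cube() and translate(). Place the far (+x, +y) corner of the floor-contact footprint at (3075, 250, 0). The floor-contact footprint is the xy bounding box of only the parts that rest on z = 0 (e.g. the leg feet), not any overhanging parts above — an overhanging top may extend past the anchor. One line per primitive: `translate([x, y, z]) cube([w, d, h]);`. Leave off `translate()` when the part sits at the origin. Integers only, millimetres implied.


translate([180, 117, 0]) cube([2895, 133, 131]);


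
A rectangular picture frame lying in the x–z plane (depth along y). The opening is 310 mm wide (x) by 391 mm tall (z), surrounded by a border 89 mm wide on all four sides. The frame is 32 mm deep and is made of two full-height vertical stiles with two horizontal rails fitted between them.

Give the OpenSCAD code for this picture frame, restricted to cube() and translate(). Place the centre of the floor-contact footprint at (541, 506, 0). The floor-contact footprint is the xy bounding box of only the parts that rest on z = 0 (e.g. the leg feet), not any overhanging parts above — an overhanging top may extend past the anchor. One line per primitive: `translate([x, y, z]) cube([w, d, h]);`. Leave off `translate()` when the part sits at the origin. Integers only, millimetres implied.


translate([297, 490, 0]) cube([89, 32, 569]);
translate([696, 490, 0]) cube([89, 32, 569]);
translate([386, 490, 0]) cube([310, 32, 89]);
translate([386, 490, 480]) cube([310, 32, 89]);


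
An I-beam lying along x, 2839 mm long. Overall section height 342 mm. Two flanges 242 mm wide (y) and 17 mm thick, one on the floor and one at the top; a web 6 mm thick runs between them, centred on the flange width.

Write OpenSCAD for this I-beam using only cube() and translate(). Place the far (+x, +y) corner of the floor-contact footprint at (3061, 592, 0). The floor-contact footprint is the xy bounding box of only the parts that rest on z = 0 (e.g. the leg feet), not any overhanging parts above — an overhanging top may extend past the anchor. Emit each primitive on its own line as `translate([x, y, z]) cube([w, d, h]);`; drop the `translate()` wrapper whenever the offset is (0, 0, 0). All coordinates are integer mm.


translate([222, 350, 0]) cube([2839, 242, 17]);
translate([222, 468, 17]) cube([2839, 6, 308]);
translate([222, 350, 325]) cube([2839, 242, 17]);


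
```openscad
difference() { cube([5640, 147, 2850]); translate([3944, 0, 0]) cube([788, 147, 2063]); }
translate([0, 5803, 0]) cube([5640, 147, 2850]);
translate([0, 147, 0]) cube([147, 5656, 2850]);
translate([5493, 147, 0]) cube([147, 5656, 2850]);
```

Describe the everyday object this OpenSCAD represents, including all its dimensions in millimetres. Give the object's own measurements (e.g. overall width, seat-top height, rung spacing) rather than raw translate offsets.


A single room: four walls, each 2850 mm tall and 147 mm thick, enclosing an outside footprint 5640×5950 mm (x × y), no floor or roof. The front and back walls (−y and +y sides) run the full x-width; the side walls fit between their inner faces. A door opening 788 mm wide and 2063 mm tall is cut through the front wall from the floor up, its −x edge 3944 mm from the wall's −x end.


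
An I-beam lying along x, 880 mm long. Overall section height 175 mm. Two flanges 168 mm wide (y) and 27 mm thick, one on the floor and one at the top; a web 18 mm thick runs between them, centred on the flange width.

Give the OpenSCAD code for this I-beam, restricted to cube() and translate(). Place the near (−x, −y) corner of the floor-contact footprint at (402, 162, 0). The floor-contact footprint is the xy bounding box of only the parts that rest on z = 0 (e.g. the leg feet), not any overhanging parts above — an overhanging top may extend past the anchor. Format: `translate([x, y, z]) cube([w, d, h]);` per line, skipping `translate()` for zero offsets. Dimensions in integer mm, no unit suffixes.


translate([402, 162, 0]) cube([880, 168, 27]);
translate([402, 237, 27]) cube([880, 18, 121]);
translate([402, 162, 148]) cube([880, 168, 27]);


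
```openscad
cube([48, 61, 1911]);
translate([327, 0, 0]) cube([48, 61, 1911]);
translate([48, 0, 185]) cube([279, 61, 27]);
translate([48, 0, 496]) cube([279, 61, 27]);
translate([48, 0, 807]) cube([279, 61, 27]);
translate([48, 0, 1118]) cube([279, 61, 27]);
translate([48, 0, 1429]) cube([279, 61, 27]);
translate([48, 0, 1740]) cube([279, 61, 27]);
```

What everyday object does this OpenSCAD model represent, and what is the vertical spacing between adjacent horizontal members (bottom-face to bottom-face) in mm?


A ladder. The rung spacing is 311 mm.

Two tall 48×61 posts with 6 short bars between them — a ladder. Adjacent rungs sit at z = 185 and z = 496, so the spacing is 496 − 185 = 311 mm.


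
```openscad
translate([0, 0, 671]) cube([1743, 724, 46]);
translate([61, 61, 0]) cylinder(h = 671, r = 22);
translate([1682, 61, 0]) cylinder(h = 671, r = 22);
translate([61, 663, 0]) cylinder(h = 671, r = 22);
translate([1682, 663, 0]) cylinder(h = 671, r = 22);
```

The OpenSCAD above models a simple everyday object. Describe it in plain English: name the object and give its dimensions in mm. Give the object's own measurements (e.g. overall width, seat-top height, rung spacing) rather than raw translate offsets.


A rectangular dining table. The top is 1743×724×46 mm with its upper surface at z = 717 mm. It stands on four round legs of 44 mm diameter, each leg's bounding box inset 39 mm from the nearest pair of top edges, running from the floor to the underside of the top.


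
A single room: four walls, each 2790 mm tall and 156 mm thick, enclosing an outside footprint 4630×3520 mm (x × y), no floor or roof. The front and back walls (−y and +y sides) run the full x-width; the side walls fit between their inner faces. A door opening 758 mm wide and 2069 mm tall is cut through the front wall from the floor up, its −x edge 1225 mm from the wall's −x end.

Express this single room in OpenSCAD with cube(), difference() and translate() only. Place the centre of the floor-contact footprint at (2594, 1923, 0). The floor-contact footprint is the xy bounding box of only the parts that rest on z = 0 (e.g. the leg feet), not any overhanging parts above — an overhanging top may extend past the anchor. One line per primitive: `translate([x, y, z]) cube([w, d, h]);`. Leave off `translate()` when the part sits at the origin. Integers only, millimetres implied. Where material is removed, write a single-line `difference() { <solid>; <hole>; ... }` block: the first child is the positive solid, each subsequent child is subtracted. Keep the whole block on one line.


difference() { translate([279, 163, 0]) cube([4630, 156, 2790]); translate([1504, 163, 0]) cube([758, 156, 2069]); }
translate([279, 3527, 0]) cube([4630, 156, 2790]);
translate([279, 319, 0]) cube([156, 3208, 2790]);
translate([4753, 319, 0]) cube([156, 3208, 2790]);


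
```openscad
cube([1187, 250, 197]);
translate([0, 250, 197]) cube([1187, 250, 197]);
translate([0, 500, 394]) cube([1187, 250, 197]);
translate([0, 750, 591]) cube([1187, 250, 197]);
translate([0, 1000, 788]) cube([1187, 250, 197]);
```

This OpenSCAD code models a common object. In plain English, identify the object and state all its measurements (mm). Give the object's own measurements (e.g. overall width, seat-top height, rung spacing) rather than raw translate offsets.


A straight staircase of 5 solid steps. Each step is 1187 mm wide (x), 250 mm deep (y, the going) and 197 mm tall (the rise). The first step rests on the floor; each subsequent step sits one going further in +y and one rise higher in +z, directly behind and above the previous step with no overlap.


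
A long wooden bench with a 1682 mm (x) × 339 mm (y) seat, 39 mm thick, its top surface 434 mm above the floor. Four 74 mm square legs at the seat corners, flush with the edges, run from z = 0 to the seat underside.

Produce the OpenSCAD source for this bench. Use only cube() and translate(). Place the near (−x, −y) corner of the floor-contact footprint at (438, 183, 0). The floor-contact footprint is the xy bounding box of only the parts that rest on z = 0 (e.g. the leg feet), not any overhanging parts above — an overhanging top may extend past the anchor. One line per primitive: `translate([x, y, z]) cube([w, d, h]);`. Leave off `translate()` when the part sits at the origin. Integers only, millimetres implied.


translate([438, 183, 395]) cube([1682, 339, 39]);
translate([438, 183, 0]) cube([74, 74, 395]);
translate([438, 448, 0]) cube([74, 74, 395]);
translate([2046, 183, 0]) cube([74, 74, 395]);
translate([2046, 448, 0]) cube([74, 74, 395]);


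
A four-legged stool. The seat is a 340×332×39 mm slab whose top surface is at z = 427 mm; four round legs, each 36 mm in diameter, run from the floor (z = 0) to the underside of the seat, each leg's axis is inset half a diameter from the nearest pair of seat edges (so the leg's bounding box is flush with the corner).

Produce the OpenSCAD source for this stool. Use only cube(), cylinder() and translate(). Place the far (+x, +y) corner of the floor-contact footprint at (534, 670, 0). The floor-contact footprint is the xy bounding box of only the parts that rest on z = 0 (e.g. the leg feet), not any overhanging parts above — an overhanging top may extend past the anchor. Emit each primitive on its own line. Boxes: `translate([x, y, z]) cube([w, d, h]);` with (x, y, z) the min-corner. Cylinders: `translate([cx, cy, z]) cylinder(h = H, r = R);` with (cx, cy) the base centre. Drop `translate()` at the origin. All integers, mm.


translate([194, 338, 388]) cube([340, 332, 39]);
translate([212, 356, 0]) cylinder(h = 388, r = 18);
translate([516, 356, 0]) cylinder(h = 388, r = 18);
translate([212, 652, 0]) cylinder(h = 388, r = 18);
translate([516, 652, 0]) cylinder(h = 388, r = 18);


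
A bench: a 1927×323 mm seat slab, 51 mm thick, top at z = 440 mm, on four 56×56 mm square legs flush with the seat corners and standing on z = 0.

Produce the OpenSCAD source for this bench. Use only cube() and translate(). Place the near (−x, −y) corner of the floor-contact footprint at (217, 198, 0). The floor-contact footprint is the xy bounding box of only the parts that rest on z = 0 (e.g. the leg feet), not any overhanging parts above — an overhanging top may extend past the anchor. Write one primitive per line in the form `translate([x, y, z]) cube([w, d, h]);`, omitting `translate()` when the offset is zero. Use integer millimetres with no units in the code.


// leg_h = 440 − 51 = 389
translate([217, 198, 389]) cube([1927, 323, 51]);
translate([217, 198, 0]) cube([56, 56, 389]);
translate([217, 465, 0]) cube([56, 56, 389]);
translate([2088, 198, 0]) cube([56, 56, 389]);
translate([2088, 465, 0]) cube([56, 56, 389]);


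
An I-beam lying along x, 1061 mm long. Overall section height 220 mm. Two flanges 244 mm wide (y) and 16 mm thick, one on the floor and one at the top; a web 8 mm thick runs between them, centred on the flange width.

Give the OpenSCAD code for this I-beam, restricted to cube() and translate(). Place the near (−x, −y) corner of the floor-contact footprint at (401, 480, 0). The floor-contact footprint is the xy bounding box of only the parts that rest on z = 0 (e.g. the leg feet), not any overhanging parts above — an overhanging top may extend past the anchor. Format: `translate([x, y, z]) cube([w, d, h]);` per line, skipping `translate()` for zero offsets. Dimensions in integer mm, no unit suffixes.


translate([401, 480, 0]) cube([1061, 244, 16]);
translate([401, 598, 16]) cube([1061, 8, 188]);
translate([401, 480, 204]) cube([1061, 244, 16]);


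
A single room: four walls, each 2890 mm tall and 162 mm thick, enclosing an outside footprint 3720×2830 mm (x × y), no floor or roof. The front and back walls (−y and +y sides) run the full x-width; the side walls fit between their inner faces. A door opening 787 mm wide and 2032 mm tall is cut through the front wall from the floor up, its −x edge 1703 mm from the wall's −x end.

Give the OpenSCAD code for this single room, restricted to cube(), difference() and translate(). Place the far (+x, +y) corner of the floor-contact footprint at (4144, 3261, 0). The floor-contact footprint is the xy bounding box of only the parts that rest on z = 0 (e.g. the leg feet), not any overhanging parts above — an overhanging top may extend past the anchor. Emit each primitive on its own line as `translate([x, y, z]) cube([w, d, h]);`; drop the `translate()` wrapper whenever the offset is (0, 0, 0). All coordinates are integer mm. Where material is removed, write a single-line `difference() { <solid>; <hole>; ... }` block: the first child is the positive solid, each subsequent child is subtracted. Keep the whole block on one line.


difference() { translate([424, 431, 0]) cube([3720, 162, 2890]); translate([2127, 431, 0]) cube([787, 162, 2032]); }
translate([424, 3099, 0]) cube([3720, 162, 2890]);
translate([424, 593, 0]) cube([162, 2506, 2890]);
translate([3982, 593, 0]) cube([162, 2506, 2890]);


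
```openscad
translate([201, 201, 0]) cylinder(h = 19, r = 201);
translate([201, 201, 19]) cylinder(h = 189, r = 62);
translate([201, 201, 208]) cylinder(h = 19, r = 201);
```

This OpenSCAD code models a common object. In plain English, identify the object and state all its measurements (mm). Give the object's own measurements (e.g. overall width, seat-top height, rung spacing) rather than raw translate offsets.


A spool: two coaxial disc flanges of radius 201 mm and thickness 19 mm, joined by a core cylinder of radius 62 mm and height 189 mm. The lower flange rests on z = 0 and the three cylinders share a vertical axis.


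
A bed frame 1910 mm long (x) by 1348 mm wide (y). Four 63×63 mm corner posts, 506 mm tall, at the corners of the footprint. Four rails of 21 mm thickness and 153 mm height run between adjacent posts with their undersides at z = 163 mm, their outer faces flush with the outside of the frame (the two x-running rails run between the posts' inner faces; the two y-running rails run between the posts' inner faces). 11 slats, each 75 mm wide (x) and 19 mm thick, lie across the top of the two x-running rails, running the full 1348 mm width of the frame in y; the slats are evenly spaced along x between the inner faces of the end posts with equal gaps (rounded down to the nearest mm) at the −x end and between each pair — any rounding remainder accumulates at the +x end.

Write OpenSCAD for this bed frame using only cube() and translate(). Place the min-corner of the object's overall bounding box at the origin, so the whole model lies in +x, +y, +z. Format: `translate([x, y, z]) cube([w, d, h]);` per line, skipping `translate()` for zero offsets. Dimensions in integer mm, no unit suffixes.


cube([63, 63, 506]);
translate([0, 1285, 0]) cube([63, 63, 506]);
translate([1847, 0, 0]) cube([63, 63, 506]);
translate([1847, 1285, 0]) cube([63, 63, 506]);
translate([63, 0, 163]) cube([1784, 21, 153]);
translate([63, 1327, 163]) cube([1784, 21, 153]);
translate([0, 63, 163]) cube([21, 1222, 153]);
translate([1889, 63, 163]) cube([21, 1222, 153]);
translate([142, 0, 316]) cube([75, 1348, 19]);
translate([296, 0, 316]) cube([75, 1348, 19]);
translate([450, 0, 316]) cube([75, 1348, 19]);
translate([604, 0, 316]) cube([75, 1348, 19]);
translate([758, 0, 316]) cube([75, 1348, 19]);
translate([912, 0, 316]) cube([75, 1348, 19]);
translate([1066, 0, 316]) cube([75, 1348, 19]);
translate([1220, 0, 316]) cube([75, 1348, 19]);
translate([1374, 0, 316]) cube([75, 1348, 19]);
translate([1528, 0, 316]) cube([75, 1348, 19]);
translate([1682, 0, 316]) cube([75, 1348, 19]);


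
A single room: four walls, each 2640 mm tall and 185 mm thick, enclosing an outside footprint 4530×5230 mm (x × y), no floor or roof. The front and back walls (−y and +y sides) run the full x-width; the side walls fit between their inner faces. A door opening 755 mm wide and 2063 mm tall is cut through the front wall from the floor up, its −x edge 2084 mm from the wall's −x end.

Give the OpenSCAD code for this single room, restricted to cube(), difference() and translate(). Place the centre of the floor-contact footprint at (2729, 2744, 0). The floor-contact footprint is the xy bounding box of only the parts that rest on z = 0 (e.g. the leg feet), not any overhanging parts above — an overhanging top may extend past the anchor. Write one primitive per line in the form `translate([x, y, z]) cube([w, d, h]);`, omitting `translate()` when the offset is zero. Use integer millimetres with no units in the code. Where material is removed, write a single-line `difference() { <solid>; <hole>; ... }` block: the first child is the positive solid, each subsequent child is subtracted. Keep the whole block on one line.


difference() { translate([464, 129, 0]) cube([4530, 185, 2640]); translate([2548, 129, 0]) cube([755, 185, 2063]); }
translate([464, 5174, 0]) cube([4530, 185, 2640]);
translate([464, 314, 0]) cube([185, 4860, 2640]);
translate([4809, 314, 0]) cube([185, 4860, 2640]);
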